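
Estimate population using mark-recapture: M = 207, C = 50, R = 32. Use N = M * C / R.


N = M * C / R = 207 * 50 / 32 = 10350 / 32 = 323.44 ≈ 323

323 individuals


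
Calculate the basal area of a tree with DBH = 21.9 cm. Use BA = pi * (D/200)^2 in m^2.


D/200 = 21.9/200 = 0.1095 m
(D/200)^2 = 0.1095^2 = 0.01199025
BA = 3.141593 * 0.01199025 = 0.0376685 ≈ 0.0377 m^2

0.0377 m^2


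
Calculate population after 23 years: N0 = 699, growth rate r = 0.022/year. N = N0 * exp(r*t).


r*t = 0.022 * 23 = 0.506
exp(0.506) = 1.65864
N = 699 * 1.65864 = 1159.39 ≈ 1159

1159


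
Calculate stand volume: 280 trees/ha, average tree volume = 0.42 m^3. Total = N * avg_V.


V_stand = 280 * 0.42 = 117.6 m^3/ha

117.6 m^3/ha


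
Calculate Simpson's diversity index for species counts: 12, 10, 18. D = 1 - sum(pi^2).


Total N = 12 + 10 + 18 = 40
Per-species terms:
  p = 12/40 = 0.300000; p^2 = 0.300000^2 = 0.090000
  p = 10/40 = 0.250000; p^2 = 0.250000^2 = 0.062500
  p = 18/40 = 0.450000; p^2 = 0.450000^2 = 0.202500
sum(p^2) = 0.090000 + 0.062500 + 0.202500 = 0.355000
D = 1 - 0.355000 = 0.645000 ≈ 0.6450

0.6450


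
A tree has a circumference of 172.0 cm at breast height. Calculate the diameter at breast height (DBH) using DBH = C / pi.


DBH = C / pi = 172.0 / 3.141593 = 54.7493 ≈ 54.75 cm

54.75 cm


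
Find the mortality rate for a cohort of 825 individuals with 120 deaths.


Mortality rate = 120 / 825 = 0.145455 ≈ 0.1455

0.1455


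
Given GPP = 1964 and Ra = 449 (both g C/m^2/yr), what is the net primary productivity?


NPP = GPP - Ra = 1964 - 449 = 1515 g C/m^2/yr

1515 g C/m^2/yr


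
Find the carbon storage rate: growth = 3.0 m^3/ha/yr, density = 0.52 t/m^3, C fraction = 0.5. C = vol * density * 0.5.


C = 3.0 * 0.52 * 0.5 = 0.78 t C/ha/yr

0.78 t C/ha/yr


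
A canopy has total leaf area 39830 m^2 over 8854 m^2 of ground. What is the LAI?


LAI = 39830 / 8854 = 4.4985 ≈ 4.50

4.50


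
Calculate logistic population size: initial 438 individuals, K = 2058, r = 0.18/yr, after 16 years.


(K - N0)/N0 = (2058 - 438)/438 = 1620/438 = 3.69863
r*t = 0.18 * 16 = 2.88; exp(-2.88) = 0.0561348
3.69863 * 0.0561348 = 0.207622
1 + 0.207622 = 1.20762
N = 2058 / 1.20762 = 1704.18 ≈ 1704

1704


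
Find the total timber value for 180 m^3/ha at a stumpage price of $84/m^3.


Value = 180 * 84 = $15120/ha

$15120/ha


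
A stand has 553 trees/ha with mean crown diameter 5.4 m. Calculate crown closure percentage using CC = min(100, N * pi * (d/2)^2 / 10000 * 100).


(d/2)^2 = (5.4/2)^2 = 2.7^2 = 7.29
Crown area = 3.141593 * 7.29 = 22.9022 m^2
N * area / 10000 * 100 = 553 * 22.9022 / 10000 * 100 = 126.649
CC = min(100, 126.649) = 100%

100%


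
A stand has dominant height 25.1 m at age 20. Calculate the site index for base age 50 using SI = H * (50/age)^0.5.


50/20 = 2.50000
(2.50000)^0.5 = 1.58114
SI = 25.1 * 1.58114 = 39.6866 ≈ 39.7 m

39.7 m


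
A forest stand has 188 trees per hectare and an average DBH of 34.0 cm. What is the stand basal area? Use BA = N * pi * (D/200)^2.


(D/200)^2 = (34.0/200)^2 = 0.17^2 = 0.0289
Individual BA = 3.141593 * 0.0289 = 0.0907920 m^2
Stand BA = 188 * 0.0907920 = 17.0689 ≈ 17.07 m^2/ha

17.07 m^2/ha


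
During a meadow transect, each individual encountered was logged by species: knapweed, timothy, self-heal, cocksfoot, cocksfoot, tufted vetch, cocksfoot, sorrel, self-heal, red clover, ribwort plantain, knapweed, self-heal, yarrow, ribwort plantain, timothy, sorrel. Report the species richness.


Total individuals logged = 17
Distinct species (count of individuals): knapweed (2), timothy (2), self-heal (3), cocksfoot (3), tufted vetch (1), sorrel (2), red clover (1), ribwort plantain (2), yarrow (1)
Species richness = number of distinct species = 9

9


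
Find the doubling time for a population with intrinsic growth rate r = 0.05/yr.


td = ln(2) / 0.05 = 0.693147 / 0.05 = 13.8629 ≈ 13.9 years

13.9 years


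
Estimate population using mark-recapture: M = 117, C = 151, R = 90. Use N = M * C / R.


N = M * C / R = 117 * 151 / 90 = 17667 / 90 = 196.30 ≈ 196

196 individuals


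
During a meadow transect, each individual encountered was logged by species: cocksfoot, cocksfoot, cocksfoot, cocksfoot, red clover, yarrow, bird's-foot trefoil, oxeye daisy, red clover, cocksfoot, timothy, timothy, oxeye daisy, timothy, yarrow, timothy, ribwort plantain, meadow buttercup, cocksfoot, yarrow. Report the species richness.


Total individuals logged = 20
Distinct species (count of individuals): cocksfoot (6), red clover (2), yarrow (3), bird's-foot trefoil (1), oxeye daisy (2), timothy (4), ribwort plantain (1), meadow buttercup (1)
Species richness = number of distinct species = 8

8


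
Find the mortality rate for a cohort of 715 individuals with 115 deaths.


Mortality rate = 115 / 715 = 0.160839 ≈ 0.1608

0.1608


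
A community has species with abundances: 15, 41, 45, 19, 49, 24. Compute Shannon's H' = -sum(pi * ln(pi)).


Total N = 15 + 41 + 45 + 19 + 49 + 24 = 193
Per-species terms:
  p = 15/193 = 0.077720; ln(p) = -2.554643; p*ln(p) = 0.077720 * (-2.554643) = -0.198547
  p = 41/193 = 0.212435; ln(p) = -1.549119; p*ln(p) = 0.212435 * (-1.549119) = -0.329087
  p = 45/193 = 0.233161; ln(p) = -1.456026; p*ln(p) = 0.233161 * (-1.456026) = -0.339488
  p = 19/193 = 0.098446; ln(p) = -2.318247; p*ln(p) = 0.098446 * (-2.318247) = -0.228222
  p = 49/193 = 0.253886; ln(p) = -1.370870; p*ln(p) = 0.253886 * (-1.370870) = -0.348045
  p = 24/193 = 0.124352; ln(p) = -2.084639; p*ln(p) = 0.124352 * (-2.084639) = -0.259229
sum(p*ln(p)) = (-0.198547) + (-0.329087) + (-0.339488) + (-0.228222) + (-0.348045) + (-0.259229) = -1.702618
H' = -(-1.702618) = 1.702618 ≈ 1.7026

1.7026


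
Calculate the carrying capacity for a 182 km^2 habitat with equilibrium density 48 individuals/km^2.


K = 48 * 182 = 8736 individuals

8736 individuals


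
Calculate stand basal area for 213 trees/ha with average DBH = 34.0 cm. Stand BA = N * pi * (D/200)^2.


(D/200)^2 = (34.0/200)^2 = 0.17^2 = 0.0289
Individual BA = 3.141593 * 0.0289 = 0.0907920 m^2
Stand BA = 213 * 0.0907920 = 19.3387 ≈ 19.34 m^2/ha

19.34 m^2/ha


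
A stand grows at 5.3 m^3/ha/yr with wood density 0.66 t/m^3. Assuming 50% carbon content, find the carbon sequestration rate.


C = 5.3 * 0.66 * 0.5 = 1.749 ≈ 1.75 t C/ha/yr

1.75 t C/ha/yr


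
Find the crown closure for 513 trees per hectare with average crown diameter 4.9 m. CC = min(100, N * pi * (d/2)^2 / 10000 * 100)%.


(d/2)^2 = (4.9/2)^2 = 2.45^2 = 6.0025
Crown area = 3.141593 * 6.0025 = 18.8574 m^2
N * area / 10000 * 100 = 513 * 18.8574 / 10000 * 100 = 96.7385
CC = min(100, 96.7385) = 96.7385 ≈ 96.7%

96.7%


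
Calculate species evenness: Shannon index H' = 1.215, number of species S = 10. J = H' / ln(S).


ln(10) = 2.30259
J = H' / ln(S) = 1.215 / 2.30259 = 0.527667 ≈ 0.5277

0.5277


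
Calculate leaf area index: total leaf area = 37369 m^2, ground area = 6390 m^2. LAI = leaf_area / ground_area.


LAI = 37369 / 6390 = 5.8480 ≈ 5.85

5.85


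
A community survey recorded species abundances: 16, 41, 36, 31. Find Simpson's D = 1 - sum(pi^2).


Total N = 16 + 41 + 36 + 31 = 124
Per-species terms:
  p = 16/124 = 0.129032; p^2 = 0.129032^2 = 0.016649
  p = 41/124 = 0.330645; p^2 = 0.330645^2 = 0.109326
  p = 36/124 = 0.290323; p^2 = 0.290323^2 = 0.084287
  p = 31/124 = 0.250000; p^2 = 0.250000^2 = 0.062500
sum(p^2) = 0.016649 + 0.109326 + 0.084287 + 0.062500 = 0.272762
D = 1 - 0.272762 = 0.727238 ≈ 0.7272

0.7272


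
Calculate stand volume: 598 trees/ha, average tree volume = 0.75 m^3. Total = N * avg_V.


V_stand = 598 * 0.75 = 448.5 m^3/ha

448.5 m^3/ha


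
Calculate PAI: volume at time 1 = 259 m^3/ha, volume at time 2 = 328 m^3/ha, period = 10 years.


PAI = (V2 - V1) / period = (328 - 259) / 10 = 69 / 10 = 6.90 m^3/ha/yr

6.90 m^3/ha/yr


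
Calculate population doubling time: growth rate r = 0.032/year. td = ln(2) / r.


td = ln(2) / 0.032 = 0.693147 / 0.032 = 21.6608 ≈ 21.7 years

21.7 years


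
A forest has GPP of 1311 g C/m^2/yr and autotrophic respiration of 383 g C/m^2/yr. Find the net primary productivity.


NPP = GPP - Ra = 1311 - 383 = 928 g C/m^2/yr

928 g C/m^2/yr


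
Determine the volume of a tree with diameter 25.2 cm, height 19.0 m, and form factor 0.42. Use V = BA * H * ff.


(D/200)^2 = (25.2/200)^2 = 0.126^2 = 0.015876
BA = 3.141593 * 0.015876 = 0.0498759 m^2
V = 0.0498759 * 19.0 * 0.42 = 0.398010 ≈ 0.398 m^3

0.398 m^3


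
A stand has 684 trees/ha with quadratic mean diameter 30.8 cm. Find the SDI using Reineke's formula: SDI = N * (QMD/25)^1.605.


QMD/25 = 30.8/25 = 1.232
(1.232)^1.605 = exp(1.605 * ln(1.232)) = exp(1.605 * 0.208639) = exp(0.334866) = 1.39775
SDI = 684 * 1.39775 = 956.061 ≈ 956

956


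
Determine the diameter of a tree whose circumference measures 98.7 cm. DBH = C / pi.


DBH = C / pi = 98.7 / 3.141593 = 31.4172 ≈ 31.42 cm

31.42 cm


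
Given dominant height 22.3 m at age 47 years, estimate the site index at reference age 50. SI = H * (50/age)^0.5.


50/47 = 1.06383
(1.06383)^0.5 = 1.03142
SI = 22.3 * 1.03142 = 23.0007 ≈ 23.0 m

23.0 m


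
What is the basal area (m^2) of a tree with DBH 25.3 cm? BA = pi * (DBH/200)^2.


D/200 = 25.3/200 = 0.1265 m
(D/200)^2 = 0.1265^2 = 0.01600225
BA = 3.141593 * 0.01600225 = 0.0502726 ≈ 0.0503 m^2

0.0503 m^2


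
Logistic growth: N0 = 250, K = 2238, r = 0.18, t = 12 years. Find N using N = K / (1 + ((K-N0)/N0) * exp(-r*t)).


(K - N0)/N0 = (2238 - 250)/250 = 1988/250 = 7.95200
r*t = 0.18 * 12 = 2.16; exp(-2.16) = 0.115325
7.95200 * 0.115325 = 0.917064
1 + 0.917064 = 1.91706
N = 2238 / 1.91706 = 1167.41 ≈ 1167

1167


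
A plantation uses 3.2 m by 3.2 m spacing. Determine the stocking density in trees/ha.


N = 10000 / 3.2^2 = 10000 / 10.24 = 976.563 ≈ 977 trees/ha

977 trees/ha


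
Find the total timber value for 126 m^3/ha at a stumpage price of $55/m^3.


Value = 126 * 55 = $6930/ha

$6930/ha


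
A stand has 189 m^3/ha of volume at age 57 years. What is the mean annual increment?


MAI = 189 / 57 = 3.3158 ≈ 3.32 m^3/ha/yr

3.32 m^3/ha/yr


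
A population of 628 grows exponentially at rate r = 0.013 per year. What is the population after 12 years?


r*t = 0.013 * 12 = 0.156
exp(0.156) = 1.16883
N = 628 * 1.16883 = 734.025 ≈ 734

734


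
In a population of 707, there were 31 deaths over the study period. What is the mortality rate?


Mortality rate = 31 / 707 = 0.043847 ≈ 0.0438

0.0438


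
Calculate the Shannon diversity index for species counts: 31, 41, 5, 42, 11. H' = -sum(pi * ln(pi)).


Total N = 31 + 41 + 5 + 42 + 11 = 130
Per-species terms:
  p = 31/130 = 0.238462; ln(p) = -1.433545; p*ln(p) = 0.238462 * (-1.433545) = -0.341846
  p = 41/130 = 0.315385; ln(p) = -1.153961; p*ln(p) = 0.315385 * (-1.153961) = -0.363942
  p = 5/130 = 0.038462; ln(p) = -3.258085; p*ln(p) = 0.038462 * (-3.258085) = -0.125312
  p = 42/130 = 0.323077; ln(p) = -1.129865; p*ln(p) = 0.323077 * (-1.129865) = -0.365033
  p = 11/130 = 0.084615; ln(p) = -2.469644; p*ln(p) = 0.084615 * (-2.469644) = -0.208969
sum(p*ln(p)) = (-0.341846) + (-0.363942) + (-0.125312) + (-0.365033) + (-0.208969) = -1.405102
H' = -(-1.405102) = 1.405102 ≈ 1.4051

1.4051


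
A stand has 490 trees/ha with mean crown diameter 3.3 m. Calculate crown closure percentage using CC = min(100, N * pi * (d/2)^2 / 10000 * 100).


(d/2)^2 = (3.3/2)^2 = 1.65^2 = 2.7225
Crown area = 3.141593 * 2.7225 = 8.55299 m^2
N * area / 10000 * 100 = 490 * 8.55299 / 10000 * 100 = 41.9097
CC = min(100, 41.9097) = 41.9097 ≈ 41.9%

41.9%


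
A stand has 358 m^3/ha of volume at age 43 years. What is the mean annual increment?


MAI = 358 / 43 = 8.3256 ≈ 8.33 m^3/ha/yr

8.33 m^3/ha/yr


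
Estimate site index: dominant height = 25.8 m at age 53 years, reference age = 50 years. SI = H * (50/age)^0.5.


50/53 = 0.943396
(0.943396)^0.5 = 0.971286
SI = 25.8 * 0.971286 = 25.0592 ≈ 25.1 m

25.1 m


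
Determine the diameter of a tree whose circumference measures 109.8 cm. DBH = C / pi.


DBH = C / pi = 109.8 / 3.141593 = 34.9504 ≈ 34.95 cm

34.95 cm


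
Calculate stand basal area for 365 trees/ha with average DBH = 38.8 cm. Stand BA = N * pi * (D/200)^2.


(D/200)^2 = (38.8/200)^2 = 0.194^2 = 0.037636
Individual BA = 3.141593 * 0.037636 = 0.118237 m^2
Stand BA = 365 * 0.118237 = 43.1565 ≈ 43.16 m^2/ha

43.16 m^2/ha


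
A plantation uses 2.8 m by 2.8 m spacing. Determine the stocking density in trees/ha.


N = 10000 / 2.8^2 = 10000 / 7.84 = 1275.51 ≈ 1276 trees/ha

1276 trees/ha


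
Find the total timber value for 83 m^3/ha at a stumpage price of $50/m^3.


Value = 83 * 50 = $4150/ha

$4150/ha


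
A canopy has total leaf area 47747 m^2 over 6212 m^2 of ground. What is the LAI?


LAI = 47747 / 6212 = 7.6863 ≈ 7.69

7.69


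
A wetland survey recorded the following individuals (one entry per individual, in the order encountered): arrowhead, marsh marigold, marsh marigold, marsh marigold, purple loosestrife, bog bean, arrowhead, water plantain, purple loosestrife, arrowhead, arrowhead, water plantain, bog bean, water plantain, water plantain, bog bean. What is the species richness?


Total individuals logged = 16
Distinct species (count of individuals): arrowhead (4), marsh marigold (3), purple loosestrife (2), bog bean (3), water plantain (4)
Species richness = number of distinct species = 5

5


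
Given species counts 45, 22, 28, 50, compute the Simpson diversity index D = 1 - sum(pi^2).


Total N = 45 + 22 + 28 + 50 = 145
Per-species terms:
  p = 45/145 = 0.310345; p^2 = 0.310345^2 = 0.096314
  p = 22/145 = 0.151724; p^2 = 0.151724^2 = 0.023020
  p = 28/145 = 0.193103; p^2 = 0.193103^2 = 0.037289
  p = 50/145 = 0.344828; p^2 = 0.344828^2 = 0.118906
sum(p^2) = 0.096314 + 0.023020 + 0.037289 + 0.118906 = 0.275529
D = 1 - 0.275529 = 0.724471 ≈ 0.7245

0.7245


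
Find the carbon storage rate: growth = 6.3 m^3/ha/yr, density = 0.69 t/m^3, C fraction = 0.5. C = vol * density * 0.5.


C = 6.3 * 0.69 * 0.5 = 2.1735 ≈ 2.17 t C/ha/yr

2.17 t C/ha/yr


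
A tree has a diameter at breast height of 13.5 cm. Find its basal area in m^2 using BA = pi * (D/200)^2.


D/200 = 13.5/200 = 0.0675 m
(D/200)^2 = 0.0675^2 = 0.00455625
BA = 3.141593 * 0.00455625 = 0.0143139 ≈ 0.0143 m^2

0.0143 m^2


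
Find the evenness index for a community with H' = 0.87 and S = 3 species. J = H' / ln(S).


ln(3) = 1.09861
J = H' / ln(S) = 0.87 / 1.09861 = 0.791910 ≈ 0.7919

0.7919


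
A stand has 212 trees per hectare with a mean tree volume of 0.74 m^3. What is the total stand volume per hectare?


V_stand = 212 * 0.74 = 156.88 ≈ 156.9 m^3/ha

156.9 m^3/ha


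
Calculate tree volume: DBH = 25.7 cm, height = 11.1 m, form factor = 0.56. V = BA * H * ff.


(D/200)^2 = (25.7/200)^2 = 0.1285^2 = 0.01651225
BA = 3.141593 * 0.01651225 = 0.0518748 m^2
V = 0.0518748 * 11.1 * 0.56 = 0.322454 ≈ 0.322 m^3

0.322 m^3


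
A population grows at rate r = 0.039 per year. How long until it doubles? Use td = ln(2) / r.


td = ln(2) / 0.039 = 0.693147 / 0.039 = 17.7730 ≈ 17.8 years

17.8 years


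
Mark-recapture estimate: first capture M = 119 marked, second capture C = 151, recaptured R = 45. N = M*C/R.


N = M * C / R = 119 * 151 / 45 = 17969 / 45 = 399.31 ≈ 399

399 individuals


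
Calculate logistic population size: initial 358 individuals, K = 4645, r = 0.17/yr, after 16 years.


(K - N0)/N0 = (4645 - 358)/358 = 4287/358 = 11.9749
r*t = 0.17 * 16 = 2.72; exp(-2.72) = 0.0658748
11.9749 * 0.0658748 = 0.788844
1 + 0.788844 = 1.78884
N = 4645 / 1.78884 = 2596.65 ≈ 2597

2597


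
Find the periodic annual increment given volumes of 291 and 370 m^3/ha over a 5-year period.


PAI = (V2 - V1) / period = (370 - 291) / 5 = 79 / 5 = 15.80 m^3/ha/yr

15.80 m^3/ha/yr


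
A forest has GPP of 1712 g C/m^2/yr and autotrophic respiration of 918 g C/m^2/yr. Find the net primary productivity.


NPP = GPP - Ra = 1712 - 918 = 794 g C/m^2/yr

794 g C/m^2/yr


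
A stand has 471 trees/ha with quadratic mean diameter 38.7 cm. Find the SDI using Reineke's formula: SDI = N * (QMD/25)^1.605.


QMD/25 = 38.7/25 = 1.548
(1.548)^1.605 = exp(1.605 * ln(1.548)) = exp(1.605 * 0.436964) = exp(0.701327) = 2.01643
SDI = 471 * 2.01643 = 949.739 ≈ 950

950


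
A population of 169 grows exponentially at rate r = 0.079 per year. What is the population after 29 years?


r*t = 0.079 * 29 = 2.291
exp(2.291) = 9.88482
N = 169 * 9.88482 = 1670.53 ≈ 1671

1671


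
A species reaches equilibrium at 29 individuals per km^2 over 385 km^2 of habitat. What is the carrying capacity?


K = 29 * 385 = 11165 individuals

11165 individuals


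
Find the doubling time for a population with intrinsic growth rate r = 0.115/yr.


td = ln(2) / 0.115 = 0.693147 / 0.115 = 6.02737 ≈ 6.0 years

6.0 years


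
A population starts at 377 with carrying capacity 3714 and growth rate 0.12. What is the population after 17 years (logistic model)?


(K - N0)/N0 = (3714 - 377)/377 = 3337/377 = 8.85146
r*t = 0.12 * 17 = 2.04; exp(-2.04) = 0.130029
8.85146 * 0.130029 = 1.15095
1 + 1.15095 = 2.15095
N = 3714 / 2.15095 = 1726.68 ≈ 1727

1727


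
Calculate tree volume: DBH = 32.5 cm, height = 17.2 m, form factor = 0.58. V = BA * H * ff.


(D/200)^2 = (32.5/200)^2 = 0.1625^2 = 0.02640625
BA = 3.141593 * 0.02640625 = 0.0829577 m^2
V = 0.0829577 * 17.2 * 0.58 = 0.827586 ≈ 0.828 m^3

0.828 m^3


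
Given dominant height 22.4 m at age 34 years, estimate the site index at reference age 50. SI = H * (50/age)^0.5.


50/34 = 1.47059
(1.47059)^0.5 = 1.21268
SI = 22.4 * 1.21268 = 27.1640 ≈ 27.2 m

27.2 m


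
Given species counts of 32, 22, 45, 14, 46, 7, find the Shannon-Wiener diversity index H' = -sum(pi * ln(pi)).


Total N = 32 + 22 + 45 + 14 + 46 + 7 = 166
Per-species terms:
  p = 32/166 = 0.192771; ln(p) = -1.646252; p*ln(p) = 0.192771 * (-1.646252) = -0.317350
  p = 22/166 = 0.132530; ln(p) = -2.020946; p*ln(p) = 0.132530 * (-2.020946) = -0.267836
  p = 45/166 = 0.271084; ln(p) = -1.305327; p*ln(p) = 0.271084 * (-1.305327) = -0.353853
  p = 14/166 = 0.084337; ln(p) = -2.472935; p*ln(p) = 0.084337 * (-2.472935) = -0.208560
  p = 46/166 = 0.277108; ln(p) = -1.283348; p*ln(p) = 0.277108 * (-1.283348) = -0.355626
  p = 7/166 = 0.042169; ln(p) = -3.166070; p*ln(p) = 0.042169 * (-3.166070) = -0.133510
sum(p*ln(p)) = (-0.317350) + (-0.267836) + (-0.353853) + (-0.208560) + (-0.355626) + (-0.133510) = -1.636735
H' = -(-1.636735) = 1.636735 ≈ 1.6367

1.6367


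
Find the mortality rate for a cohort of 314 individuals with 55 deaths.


Mortality rate = 55 / 314 = 0.175159 ≈ 0.1752

0.1752


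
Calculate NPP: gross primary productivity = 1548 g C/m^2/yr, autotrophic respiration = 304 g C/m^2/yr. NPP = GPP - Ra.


NPP = GPP - Ra = 1548 - 304 = 1244 g C/m^2/yr

1244 g C/m^2/yr


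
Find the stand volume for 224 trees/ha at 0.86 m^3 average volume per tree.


V_stand = 224 * 0.86 = 192.64 ≈ 192.6 m^3/ha

192.6 m^3/ha


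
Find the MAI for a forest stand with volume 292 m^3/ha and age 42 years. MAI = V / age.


MAI = 292 / 42 = 6.9524 ≈ 6.95 m^3/ha/yr

6.95 m^3/ha/yr


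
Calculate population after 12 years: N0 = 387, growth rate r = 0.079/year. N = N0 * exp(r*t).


r*t = 0.079 * 12 = 0.948
exp(0.948) = 2.58054
N = 387 * 2.58054 = 998.669 ≈ 999

999


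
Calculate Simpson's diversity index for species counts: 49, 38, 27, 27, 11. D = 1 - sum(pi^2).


Total N = 49 + 38 + 27 + 27 + 11 = 152
Per-species terms:
  p = 49/152 = 0.322368; p^2 = 0.322368^2 = 0.103921
  p = 38/152 = 0.250000; p^2 = 0.250000^2 = 0.062500
  p = 27/152 = 0.177632; p^2 = 0.177632^2 = 0.031553
  p = 27/152 = 0.177632; p^2 = 0.177632^2 = 0.031553
  p = 11/152 = 0.072368; p^2 = 0.072368^2 = 0.005237
sum(p^2) = 0.103921 + 0.062500 + 0.031553 + 0.031553 + 0.005237 = 0.234764
D = 1 - 0.234764 = 0.765236 ≈ 0.7652

0.7652


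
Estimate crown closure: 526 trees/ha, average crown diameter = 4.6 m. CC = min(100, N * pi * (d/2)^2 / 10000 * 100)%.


(d/2)^2 = (4.6/2)^2 = 2.3^2 = 5.29
Crown area = 3.141593 * 5.29 = 16.6190 m^2
N * area / 10000 * 100 = 526 * 16.6190 / 10000 * 100 = 87.4159
CC = min(100, 87.4159) = 87.4159 ≈ 87.4%

87.4%


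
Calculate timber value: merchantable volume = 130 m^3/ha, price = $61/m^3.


Value = 130 * 61 = $7930/ha

$7930/ha


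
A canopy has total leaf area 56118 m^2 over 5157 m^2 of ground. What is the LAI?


LAI = 56118 / 5157 = 10.8819 ≈ 10.88

10.88


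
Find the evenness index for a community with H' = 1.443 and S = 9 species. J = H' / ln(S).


ln(9) = 2.19722
J = H' / ln(S) = 1.443 / 2.19722 = 0.656739 ≈ 0.6567

0.6567


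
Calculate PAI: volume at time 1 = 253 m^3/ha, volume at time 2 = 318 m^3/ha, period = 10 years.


PAI = (V2 - V1) / period = (318 - 253) / 10 = 65 / 10 = 6.50 m^3/ha/yr

6.50 m^3/ha/yr


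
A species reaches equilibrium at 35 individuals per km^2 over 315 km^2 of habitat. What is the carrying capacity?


K = 35 * 315 = 11025 individuals

11025 individuals


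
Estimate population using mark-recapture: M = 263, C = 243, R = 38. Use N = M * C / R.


N = M * C / R = 263 * 243 / 38 = 63909 / 38 = 1681.82 ≈ 1682

1682 individuals


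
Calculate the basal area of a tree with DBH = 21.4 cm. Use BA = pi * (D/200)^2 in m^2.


D/200 = 21.4/200 = 0.107 m
(D/200)^2 = 0.107^2 = 0.011449
BA = 3.141593 * 0.011449 = 0.0359681 ≈ 0.0360 m^2

0.0360 m^2


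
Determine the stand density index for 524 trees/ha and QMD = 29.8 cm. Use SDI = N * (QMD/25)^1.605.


QMD/25 = 29.8/25 = 1.192
(1.192)^1.605 = exp(1.605 * ln(1.192)) = exp(1.605 * 0.175633) = exp(0.281891) = 1.32563
SDI = 524 * 1.32563 = 694.630 ≈ 695

695


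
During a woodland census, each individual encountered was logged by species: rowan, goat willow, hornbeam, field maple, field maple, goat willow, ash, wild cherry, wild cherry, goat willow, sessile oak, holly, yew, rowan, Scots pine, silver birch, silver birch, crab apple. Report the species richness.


Total individuals logged = 18
Distinct species (count of individuals): rowan (2), goat willow (3), hornbeam (1), field maple (2), ash (1), wild cherry (2), sessile oak (1), holly (1), yew (1), Scots pine (1), silver birch (2), crab apple (1)
Species richness = number of distinct species = 12

12


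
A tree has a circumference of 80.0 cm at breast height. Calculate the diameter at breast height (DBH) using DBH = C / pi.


DBH = C / pi = 80.0 / 3.141593 = 25.4648 ≈ 25.46 cm

25.46 cm


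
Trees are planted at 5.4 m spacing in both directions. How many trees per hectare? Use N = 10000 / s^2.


N = 10000 / 5.4^2 = 10000 / 29.16 = 342.936 ≈ 343 trees/ha

343 trees/ha


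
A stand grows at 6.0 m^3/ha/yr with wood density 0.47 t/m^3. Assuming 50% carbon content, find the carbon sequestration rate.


C = 6.0 * 0.47 * 0.5 = 1.41 t C/ha/yr

1.41 t C/ha/yr


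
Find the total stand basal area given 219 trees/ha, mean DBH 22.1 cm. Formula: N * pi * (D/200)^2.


(D/200)^2 = (22.1/200)^2 = 0.1105^2 = 0.01221025
Individual BA = 3.141593 * 0.01221025 = 0.0383596 m^2
Stand BA = 219 * 0.0383596 = 8.40075 ≈ 8.40 m^2/ha

8.40 m^2/ha


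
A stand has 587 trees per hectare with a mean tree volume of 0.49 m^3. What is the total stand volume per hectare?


V_stand = 587 * 0.49 = 287.63 ≈ 287.6 m^3/ha

287.6 m^3/ha


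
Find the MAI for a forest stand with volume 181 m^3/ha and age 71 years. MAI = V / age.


MAI = 181 / 71 = 2.5493 ≈ 2.55 m^3/ha/yr

2.55 m^3/ha/yr


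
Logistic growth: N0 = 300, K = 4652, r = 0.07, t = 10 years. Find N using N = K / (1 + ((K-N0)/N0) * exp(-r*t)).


(K - N0)/N0 = (4652 - 300)/300 = 4352/300 = 14.5067
r*t = 0.07 * 10 = 0.7; exp(-0.7) = 0.496585
14.5067 * 0.496585 = 7.20381
1 + 7.20381 = 8.20381
N = 4652 / 8.20381 = 567.054 ≈ 567

567


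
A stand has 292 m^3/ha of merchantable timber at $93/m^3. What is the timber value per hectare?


Value = 292 * 93 = $27156/ha

$27156/ha


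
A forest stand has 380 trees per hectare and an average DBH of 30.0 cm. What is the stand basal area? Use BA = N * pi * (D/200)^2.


(D/200)^2 = (30.0/200)^2 = 0.15^2 = 0.0225
Individual BA = 3.141593 * 0.0225 = 0.0706858 m^2
Stand BA = 380 * 0.0706858 = 26.8606 ≈ 26.86 m^2/ha

26.86 m^2/ha


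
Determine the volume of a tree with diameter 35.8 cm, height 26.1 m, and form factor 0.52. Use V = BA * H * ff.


(D/200)^2 = (35.8/200)^2 = 0.179^2 = 0.032041
BA = 3.141593 * 0.032041 = 0.100660 m^2
V = 0.100660 * 26.1 * 0.52 = 1.36616 ≈ 1.366 m^3

1.366 m^3


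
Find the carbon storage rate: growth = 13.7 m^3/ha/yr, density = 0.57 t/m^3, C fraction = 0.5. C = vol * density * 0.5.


C = 13.7 * 0.57 * 0.5 = 3.9045 ≈ 3.90 t C/ha/yr

3.90 t C/ha/yr


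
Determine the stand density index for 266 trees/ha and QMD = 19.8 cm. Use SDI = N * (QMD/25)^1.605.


QMD/25 = 19.8/25 = 0.792
(0.792)^1.605 = exp(1.605 * ln(0.792)) = exp(1.605 * (-0.233194)) = exp(-0.374276) = 0.687787
SDI = 266 * 0.687787 = 182.951 ≈ 183

183


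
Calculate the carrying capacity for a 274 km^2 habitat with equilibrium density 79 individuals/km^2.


K = 79 * 274 = 21646 individuals

21646 individuals


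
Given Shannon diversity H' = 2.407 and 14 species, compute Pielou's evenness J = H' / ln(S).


ln(14) = 2.63906
J = H' / ln(S) = 2.407 / 2.63906 = 0.912067 ≈ 0.9121

0.9121


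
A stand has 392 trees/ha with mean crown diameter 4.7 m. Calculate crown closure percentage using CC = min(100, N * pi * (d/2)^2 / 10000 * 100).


(d/2)^2 = (4.7/2)^2 = 2.35^2 = 5.5225
Crown area = 3.141593 * 5.5225 = 17.3494 m^2
N * area / 10000 * 100 = 392 * 17.3494 / 10000 * 100 = 68.0096
CC = min(100, 68.0096) = 68.0096 ≈ 68.0%

68.0%


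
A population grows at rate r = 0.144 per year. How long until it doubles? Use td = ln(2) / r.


td = ln(2) / 0.144 = 0.693147 / 0.144 = 4.81352 ≈ 4.8 years

4.8 years


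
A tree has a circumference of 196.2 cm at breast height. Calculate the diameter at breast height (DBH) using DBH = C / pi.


DBH = C / pi = 196.2 / 3.141593 = 62.4524 ≈ 62.45 cm

62.45 cm


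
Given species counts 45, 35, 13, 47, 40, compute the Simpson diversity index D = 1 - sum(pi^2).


Total N = 45 + 35 + 13 + 47 + 40 = 180
Per-species terms:
  p = 45/180 = 0.250000; p^2 = 0.250000^2 = 0.062500
  p = 35/180 = 0.194444; p^2 = 0.194444^2 = 0.037808
  p = 13/180 = 0.072222; p^2 = 0.072222^2 = 0.005216
  p = 47/180 = 0.261111; p^2 = 0.261111^2 = 0.068179
  p = 40/180 = 0.222222; p^2 = 0.222222^2 = 0.049383
sum(p^2) = 0.062500 + 0.037808 + 0.005216 + 0.068179 + 0.049383 = 0.223086
D = 1 - 0.223086 = 0.776914 ≈ 0.7769

0.7769


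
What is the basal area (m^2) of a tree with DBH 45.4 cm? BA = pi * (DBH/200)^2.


D/200 = 45.4/200 = 0.227 m
(D/200)^2 = 0.227^2 = 0.051529
BA = 3.141593 * 0.051529 = 0.161883 ≈ 0.1619 m^2

0.1619 m^2


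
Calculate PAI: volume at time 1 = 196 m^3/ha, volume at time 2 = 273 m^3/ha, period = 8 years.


PAI = (V2 - V1) / period = (273 - 196) / 8 = 77 / 8 = 9.6250 ≈ 9.63 m^3/ha/yr

9.63 m^3/ha/yr


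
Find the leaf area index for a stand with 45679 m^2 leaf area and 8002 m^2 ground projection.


LAI = 45679 / 8002 = 5.7084 ≈ 5.71

5.71


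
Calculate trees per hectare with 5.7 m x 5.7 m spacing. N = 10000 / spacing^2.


N = 10000 / 5.7^2 = 10000 / 32.49 = 307.787 ≈ 308 trees/ha

308 trees/ha


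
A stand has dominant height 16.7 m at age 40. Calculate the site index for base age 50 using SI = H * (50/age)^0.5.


50/40 = 1.25000
(1.25000)^0.5 = 1.11803
SI = 16.7 * 1.11803 = 18.6711 ≈ 18.7 m

18.7 m


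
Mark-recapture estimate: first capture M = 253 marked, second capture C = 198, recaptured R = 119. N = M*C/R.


N = M * C / R = 253 * 198 / 119 = 50094 / 119 = 420.96 ≈ 421

421 individuals


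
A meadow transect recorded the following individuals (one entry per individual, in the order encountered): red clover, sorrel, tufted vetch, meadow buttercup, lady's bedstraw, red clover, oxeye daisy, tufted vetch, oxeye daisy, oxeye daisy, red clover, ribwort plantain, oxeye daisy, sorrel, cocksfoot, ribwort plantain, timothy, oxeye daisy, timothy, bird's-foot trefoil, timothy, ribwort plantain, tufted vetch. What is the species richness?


Total individuals logged = 23
Distinct species (count of individuals): red clover (3), sorrel (2), tufted vetch (3), meadow buttercup (1), lady's bedstraw (1), oxeye daisy (5), ribwort plantain (3), cocksfoot (1), timothy (3), bird's-foot trefoil (1)
Species richness = number of distinct species = 10

10


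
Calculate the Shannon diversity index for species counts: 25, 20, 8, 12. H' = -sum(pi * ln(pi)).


Total N = 25 + 20 + 8 + 12 = 65
Per-species terms:
  p = 25/65 = 0.384615; ln(p) = -0.955512; p*ln(p) = 0.384615 * (-0.955512) = -0.367504
  p = 20/65 = 0.307692; ln(p) = -1.178656; p*ln(p) = 0.307692 * (-1.178656) = -0.362663
  p = 8/65 = 0.123077; ln(p) = -2.094945; p*ln(p) = 0.123077 * (-2.094945) = -0.257840
  p = 12/65 = 0.184615; ln(p) = -1.689483; p*ln(p) = 0.184615 * (-1.689483) = -0.311904
sum(p*ln(p)) = (-0.367504) + (-0.362663) + (-0.257840) + (-0.311904) = -1.299911
H' = -(-1.299911) = 1.299911 ≈ 1.2999

1.2999


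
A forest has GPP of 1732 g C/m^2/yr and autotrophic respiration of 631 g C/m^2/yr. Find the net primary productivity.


NPP = GPP - Ra = 1732 - 631 = 1101 g C/m^2/yr

1101 g C/m^2/yr


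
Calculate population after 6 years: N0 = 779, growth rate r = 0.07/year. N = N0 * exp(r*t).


r*t = 0.07 * 6 = 0.42
exp(0.42) = 1.52196
N = 779 * 1.52196 = 1185.61 ≈ 1186

1186


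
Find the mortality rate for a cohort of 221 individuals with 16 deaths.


Mortality rate = 16 / 221 = 0.072398 ≈ 0.0724

0.0724


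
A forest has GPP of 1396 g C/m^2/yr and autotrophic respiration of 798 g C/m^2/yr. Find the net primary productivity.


NPP = GPP - Ra = 1396 - 798 = 598 g C/m^2/yr

598 g C/m^2/yr


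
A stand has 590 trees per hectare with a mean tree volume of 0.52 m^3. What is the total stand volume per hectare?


V_stand = 590 * 0.52 = 306.8 m^3/ha

306.8 m^3/ha


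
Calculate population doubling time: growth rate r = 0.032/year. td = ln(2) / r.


td = ln(2) / 0.032 = 0.693147 / 0.032 = 21.6608 ≈ 21.7 years

21.7 years


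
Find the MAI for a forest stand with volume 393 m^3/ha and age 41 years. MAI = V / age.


MAI = 393 / 41 = 9.5854 ≈ 9.59 m^3/ha/yr

9.59 m^3/ha/yr


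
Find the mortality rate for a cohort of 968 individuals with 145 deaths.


Mortality rate = 145 / 968 = 0.149793 ≈ 0.1498

0.1498


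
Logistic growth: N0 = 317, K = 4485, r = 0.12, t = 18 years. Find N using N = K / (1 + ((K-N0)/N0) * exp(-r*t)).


(K - N0)/N0 = (4485 - 317)/317 = 4168/317 = 13.1483
r*t = 0.12 * 18 = 2.16; exp(-2.16) = 0.115325
13.1483 * 0.115325 = 1.51633
1 + 1.51633 = 2.51633
N = 4485 / 2.51633 = 1782.36 ≈ 1782

1782


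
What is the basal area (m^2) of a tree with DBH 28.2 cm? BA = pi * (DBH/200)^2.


D/200 = 28.2/200 = 0.141 m
(D/200)^2 = 0.141^2 = 0.019881
BA = 3.141593 * 0.019881 = 0.0624580 ≈ 0.0625 m^2

0.0625 m^2


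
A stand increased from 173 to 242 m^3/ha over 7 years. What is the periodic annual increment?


PAI = (V2 - V1) / period = (242 - 173) / 7 = 69 / 7 = 9.8571 ≈ 9.86 m^3/ha/yr

9.86 m^3/ha/yr


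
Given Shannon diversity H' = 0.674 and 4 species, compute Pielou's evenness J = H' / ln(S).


ln(4) = 1.38629
J = H' / ln(S) = 0.674 / 1.38629 = 0.486190 ≈ 0.4862

0.4862


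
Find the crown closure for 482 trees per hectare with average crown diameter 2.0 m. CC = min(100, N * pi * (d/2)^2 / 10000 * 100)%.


(d/2)^2 = (2.0/2)^2 = 1^2 = 1
Crown area = 3.141593 * 1 = 3.14159 m^2
N * area / 10000 * 100 = 482 * 3.14159 / 10000 * 100 = 15.1425
CC = min(100, 15.1425) = 15.1425 ≈ 15.1%

15.1%


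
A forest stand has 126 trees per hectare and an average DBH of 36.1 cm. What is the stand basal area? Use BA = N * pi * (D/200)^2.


(D/200)^2 = (36.1/200)^2 = 0.1805^2 = 0.03258025
Individual BA = 3.141593 * 0.03258025 = 0.102354 m^2
Stand BA = 126 * 0.102354 = 12.8966 ≈ 12.90 m^2/ha

12.90 m^2/ha


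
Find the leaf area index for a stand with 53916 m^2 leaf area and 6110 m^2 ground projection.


LAI = 53916 / 6110 = 8.8242 ≈ 8.82

8.82


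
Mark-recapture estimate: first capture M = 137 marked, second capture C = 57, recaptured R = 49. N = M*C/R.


N = M * C / R = 137 * 57 / 49 = 7809 / 49 = 159.37 ≈ 159

159 individuals


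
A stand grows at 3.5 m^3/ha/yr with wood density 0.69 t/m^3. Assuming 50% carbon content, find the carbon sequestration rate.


C = 3.5 * 0.69 * 0.5 = 1.2075 ≈ 1.21 t C/ha/yr

1.21 t C/ha/yr


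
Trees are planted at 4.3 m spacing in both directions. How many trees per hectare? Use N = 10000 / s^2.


N = 10000 / 4.3^2 = 10000 / 18.49 = 540.833 ≈ 541 trees/ha

541 trees/ha


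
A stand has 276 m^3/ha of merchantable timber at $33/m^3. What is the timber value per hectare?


Value = 276 * 33 = $9108/ha

$9108/ha


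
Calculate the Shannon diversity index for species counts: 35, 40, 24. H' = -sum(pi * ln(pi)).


Total N = 35 + 40 + 24 = 99
Per-species terms:
  p = 35/99 = 0.353535; ln(p) = -1.039773; p*ln(p) = 0.353535 * (-1.039773) = -0.367596
  p = 40/99 = 0.404040; ln(p) = -0.906241; p*ln(p) = 0.404040 * (-0.906241) = -0.366158
  p = 24/99 = 0.242424; ln(p) = -1.417067; p*ln(p) = 0.242424 * (-1.417067) = -0.343531
sum(p*ln(p)) = (-0.367596) + (-0.366158) + (-0.343531) = -1.077285
H' = -(-1.077285) = 1.077285 ≈ 1.0773

1.0773


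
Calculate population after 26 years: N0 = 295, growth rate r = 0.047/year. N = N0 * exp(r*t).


r*t = 0.047 * 26 = 1.222
exp(1.222) = 3.39397
N = 295 * 3.39397 = 1001.22 ≈ 1001

1001


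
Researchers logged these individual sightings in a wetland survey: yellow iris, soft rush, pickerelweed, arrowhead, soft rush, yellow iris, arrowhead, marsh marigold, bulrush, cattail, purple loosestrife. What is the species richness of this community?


Total individuals logged = 11
Distinct species (count of individuals): yellow iris (2), soft rush (2), pickerelweed (1), arrowhead (2), marsh marigold (1), bulrush (1), cattail (1), purple loosestrife (1)
Species richness = number of distinct species = 8

8


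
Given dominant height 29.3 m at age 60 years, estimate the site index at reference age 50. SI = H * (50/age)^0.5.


50/60 = 0.833333
(0.833333)^0.5 = 0.912871
SI = 29.3 * 0.912871 = 26.7471 ≈ 26.7 m

26.7 m


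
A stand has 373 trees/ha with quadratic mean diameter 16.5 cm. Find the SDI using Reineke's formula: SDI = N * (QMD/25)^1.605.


QMD/25 = 16.5/25 = 0.66
(0.66)^1.605 = exp(1.605 * ln(0.66)) = exp(1.605 * (-0.415515)) = exp(-0.666902) = 0.513296
SDI = 373 * 0.513296 = 191.459 ≈ 191

191


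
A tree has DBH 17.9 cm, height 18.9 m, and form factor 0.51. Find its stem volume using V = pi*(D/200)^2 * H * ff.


(D/200)^2 = (17.9/200)^2 = 0.0895^2 = 0.00801025
BA = 3.141593 * 0.00801025 = 0.0251649 m^2
V = 0.0251649 * 18.9 * 0.51 = 0.242564 ≈ 0.243 m^3

0.243 m^3


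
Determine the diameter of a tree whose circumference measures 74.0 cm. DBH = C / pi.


DBH = C / pi = 74.0 / 3.141593 = 23.5549 ≈ 23.55 cm

23.55 cm


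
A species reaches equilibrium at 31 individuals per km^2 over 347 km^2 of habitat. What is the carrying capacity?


K = 31 * 347 = 10757 individuals

10757 individuals


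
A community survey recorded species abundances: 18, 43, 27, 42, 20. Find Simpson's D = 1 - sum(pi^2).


Total N = 18 + 43 + 27 + 42 + 20 = 150
Per-species terms:
  p = 18/150 = 0.120000; p^2 = 0.120000^2 = 0.014400
  p = 43/150 = 0.286667; p^2 = 0.286667^2 = 0.082178
  p = 27/150 = 0.180000; p^2 = 0.180000^2 = 0.032400
  p = 42/150 = 0.280000; p^2 = 0.280000^2 = 0.078400
  p = 20/150 = 0.133333; p^2 = 0.133333^2 = 0.017778
sum(p^2) = 0.014400 + 0.082178 + 0.032400 + 0.078400 + 0.017778 = 0.225156
D = 1 - 0.225156 = 0.774844 ≈ 0.7748

0.7748


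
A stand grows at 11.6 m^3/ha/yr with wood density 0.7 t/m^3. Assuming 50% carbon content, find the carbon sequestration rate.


C = 11.6 * 0.7 * 0.5 = 4.06 t C/ha/yr

4.06 t C/ha/yr


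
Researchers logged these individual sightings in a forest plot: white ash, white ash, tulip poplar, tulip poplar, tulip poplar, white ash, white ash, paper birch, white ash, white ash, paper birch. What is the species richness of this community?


Total individuals logged = 11
Distinct species (count of individuals): white ash (6), tulip poplar (3), paper birch (2)
Species richness = number of distinct species = 3

3


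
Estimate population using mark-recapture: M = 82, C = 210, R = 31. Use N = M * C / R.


N = M * C / R = 82 * 210 / 31 = 17220 / 31 = 555.48 ≈ 555

555 individuals


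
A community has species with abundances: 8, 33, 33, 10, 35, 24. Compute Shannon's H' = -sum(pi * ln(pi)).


Total N = 8 + 33 + 33 + 10 + 35 + 24 = 143
Per-species terms:
  p = 8/143 = 0.055944; ln(p) = -2.883404; p*ln(p) = 0.055944 * (-2.883404) = -0.161309
  p = 33/143 = 0.230769; ln(p) = -1.466338; p*ln(p) = 0.230769 * (-1.466338) = -0.338385
  p = 33/143 = 0.230769; ln(p) = -1.466338; p*ln(p) = 0.230769 * (-1.466338) = -0.338385
  p = 10/143 = 0.069930; ln(p) = -2.660261; p*ln(p) = 0.069930 * (-2.660261) = -0.186032
  p = 35/143 = 0.244755; ln(p) = -1.407498; p*ln(p) = 0.244755 * (-1.407498) = -0.344492
  p = 24/143 = 0.167832; ln(p) = -1.784792; p*ln(p) = 0.167832 * (-1.784792) = -0.299545
sum(p*ln(p)) = (-0.161309) + (-0.338385) + (-0.338385) + (-0.186032) + (-0.344492) + (-0.299545) = -1.668148
H' = -(-1.668148) = 1.668148 ≈ 1.6681

1.6681


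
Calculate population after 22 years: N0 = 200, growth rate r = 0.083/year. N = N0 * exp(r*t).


r*t = 0.083 * 22 = 1.826
exp(1.826) = 6.20900
N = 200 * 6.20900 = 1241.80 ≈ 1242

1242


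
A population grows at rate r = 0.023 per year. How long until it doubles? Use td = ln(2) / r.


td = ln(2) / 0.023 = 0.693147 / 0.023 = 30.1368 ≈ 30.1 years

30.1 years


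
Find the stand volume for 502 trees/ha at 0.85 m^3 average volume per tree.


V_stand = 502 * 0.85 = 426.7 m^3/ha

426.7 m^3/ha


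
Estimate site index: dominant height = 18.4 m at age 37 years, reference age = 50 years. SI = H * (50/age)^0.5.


50/37 = 1.35135
(1.35135)^0.5 = 1.16248
SI = 18.4 * 1.16248 = 21.3896 ≈ 21.4 m

21.4 m


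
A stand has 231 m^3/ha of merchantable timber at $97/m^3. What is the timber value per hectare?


Value = 231 * 97 = $22407/ha

$22407/ha


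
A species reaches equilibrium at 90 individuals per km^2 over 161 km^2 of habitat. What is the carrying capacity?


K = 90 * 161 = 14490 individuals

14490 individuals


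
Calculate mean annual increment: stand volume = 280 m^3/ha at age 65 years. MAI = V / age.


MAI = 280 / 65 = 4.3077 ≈ 4.31 m^3/ha/yr

4.31 m^3/ha/yr


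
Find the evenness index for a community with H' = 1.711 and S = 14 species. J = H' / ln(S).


ln(14) = 2.63906
J = H' / ln(S) = 1.711 / 2.63906 = 0.648337 ≈ 0.6483

0.6483


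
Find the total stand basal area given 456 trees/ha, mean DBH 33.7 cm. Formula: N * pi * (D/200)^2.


(D/200)^2 = (33.7/200)^2 = 0.1685^2 = 0.02839225
Individual BA = 3.141593 * 0.02839225 = 0.0891969 m^2
Stand BA = 456 * 0.0891969 = 40.6738 ≈ 40.67 m^2/ha

40.67 m^2/ha


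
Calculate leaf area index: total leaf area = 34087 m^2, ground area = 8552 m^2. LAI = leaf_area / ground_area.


LAI = 34087 / 8552 = 3.9859 ≈ 3.99

3.99
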